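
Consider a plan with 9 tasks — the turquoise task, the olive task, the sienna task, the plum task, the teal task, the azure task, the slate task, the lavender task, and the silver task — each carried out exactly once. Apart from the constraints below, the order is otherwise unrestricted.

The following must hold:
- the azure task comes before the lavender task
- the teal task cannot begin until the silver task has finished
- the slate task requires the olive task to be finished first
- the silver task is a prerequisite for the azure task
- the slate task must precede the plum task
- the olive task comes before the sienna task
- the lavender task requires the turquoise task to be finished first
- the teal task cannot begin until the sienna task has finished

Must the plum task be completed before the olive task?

In fact the dependencies run the other way: the olive task → the slate task → the plum task.
So the plum task does not have to come before the olive task — it cannot.

No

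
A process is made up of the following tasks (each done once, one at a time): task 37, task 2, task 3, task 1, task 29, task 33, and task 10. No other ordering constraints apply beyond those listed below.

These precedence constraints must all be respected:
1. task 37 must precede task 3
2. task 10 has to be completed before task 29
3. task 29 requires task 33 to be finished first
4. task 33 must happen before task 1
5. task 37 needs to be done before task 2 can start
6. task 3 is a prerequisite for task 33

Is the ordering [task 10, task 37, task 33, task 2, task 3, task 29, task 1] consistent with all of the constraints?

Here task 3 comes after task 33.
That contradicts the constraint that task 3 must precede task 33.

No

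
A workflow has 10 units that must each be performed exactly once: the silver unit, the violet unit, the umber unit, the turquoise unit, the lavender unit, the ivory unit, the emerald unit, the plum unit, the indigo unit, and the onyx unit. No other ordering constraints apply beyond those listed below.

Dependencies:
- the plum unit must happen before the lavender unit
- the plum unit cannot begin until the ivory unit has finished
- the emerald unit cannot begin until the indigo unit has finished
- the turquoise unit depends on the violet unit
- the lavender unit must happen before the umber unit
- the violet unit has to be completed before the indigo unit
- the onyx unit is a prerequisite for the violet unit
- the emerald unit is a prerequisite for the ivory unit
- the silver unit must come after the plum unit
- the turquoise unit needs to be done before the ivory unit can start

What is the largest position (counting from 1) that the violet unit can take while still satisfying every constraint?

The units that are forced after the violet unit, directly or by a chain of constraints, are the silver unit, the umber unit, the turquoise unit, the lavender unit, the ivory unit, the emerald unit, the plum unit, the indigo unit. That's 8 units.
With 8 mandatory successors out of 10 units total, the latest slot for the violet unit is 10−8 = 2, and it's reachable by doing all non-successors before the violet unit.

2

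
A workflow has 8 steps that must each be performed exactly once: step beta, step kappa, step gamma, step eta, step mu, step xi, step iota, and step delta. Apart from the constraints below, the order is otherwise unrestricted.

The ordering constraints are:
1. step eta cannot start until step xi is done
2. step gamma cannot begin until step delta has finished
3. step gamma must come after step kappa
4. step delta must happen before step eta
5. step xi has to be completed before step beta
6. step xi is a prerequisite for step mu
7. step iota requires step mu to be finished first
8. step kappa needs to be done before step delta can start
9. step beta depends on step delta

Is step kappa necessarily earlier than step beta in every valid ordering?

Yes

Chaining the stated constraints: step kappa → step delta → step beta.
So step kappa must precede step beta in any valid ordering.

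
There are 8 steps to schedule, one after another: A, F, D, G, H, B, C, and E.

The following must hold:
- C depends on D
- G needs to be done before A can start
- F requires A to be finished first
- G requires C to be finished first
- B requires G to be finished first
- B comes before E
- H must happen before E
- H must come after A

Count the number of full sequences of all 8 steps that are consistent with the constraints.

D is the only step with nothing required before it, so every ordering starts there.
Enumerating by repeatedly choosing an available step (one whose prerequisites are all placed) gives 11 distinct complete orderings.

11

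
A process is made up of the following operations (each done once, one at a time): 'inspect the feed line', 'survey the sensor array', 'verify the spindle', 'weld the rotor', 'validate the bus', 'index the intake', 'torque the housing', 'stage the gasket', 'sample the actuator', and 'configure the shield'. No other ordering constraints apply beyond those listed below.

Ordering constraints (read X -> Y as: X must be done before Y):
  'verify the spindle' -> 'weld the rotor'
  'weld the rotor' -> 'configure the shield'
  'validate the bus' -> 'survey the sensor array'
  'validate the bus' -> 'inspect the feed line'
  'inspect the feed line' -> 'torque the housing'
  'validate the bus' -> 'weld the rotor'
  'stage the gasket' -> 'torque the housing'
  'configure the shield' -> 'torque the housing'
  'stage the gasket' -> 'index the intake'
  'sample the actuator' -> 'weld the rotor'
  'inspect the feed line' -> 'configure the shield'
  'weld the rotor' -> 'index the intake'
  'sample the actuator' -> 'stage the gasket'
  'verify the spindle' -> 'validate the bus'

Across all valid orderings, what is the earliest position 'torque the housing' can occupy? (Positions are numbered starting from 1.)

Working backwards through the constraints from 'torque the housing', its full set of required predecessors is 'inspect the feed line', 'verify the spindle', 'weld the rotor', 'validate the bus', 'stage the gasket', 'sample the actuator', 'configure the shield' — 7 of them.
So at minimum 7 operations come before 'torque the housing', putting 'torque the housing' no earlier than position 8. That position is achievable by scheduling exactly those predecessors first.

8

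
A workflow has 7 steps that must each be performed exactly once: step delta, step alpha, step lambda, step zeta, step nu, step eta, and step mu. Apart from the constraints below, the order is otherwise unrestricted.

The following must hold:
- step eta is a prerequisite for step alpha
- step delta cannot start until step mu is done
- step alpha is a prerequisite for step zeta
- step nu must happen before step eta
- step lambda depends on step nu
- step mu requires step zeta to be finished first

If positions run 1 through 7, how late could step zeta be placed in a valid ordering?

Following every chain forward from step zeta, the steps that must come later are step delta, step mu — 2 of them.
With 2 mandatory successors out of 7 steps total, the latest slot for step zeta is 7−2 = 5, and it's reachable by doing all non-successors before step zeta.

5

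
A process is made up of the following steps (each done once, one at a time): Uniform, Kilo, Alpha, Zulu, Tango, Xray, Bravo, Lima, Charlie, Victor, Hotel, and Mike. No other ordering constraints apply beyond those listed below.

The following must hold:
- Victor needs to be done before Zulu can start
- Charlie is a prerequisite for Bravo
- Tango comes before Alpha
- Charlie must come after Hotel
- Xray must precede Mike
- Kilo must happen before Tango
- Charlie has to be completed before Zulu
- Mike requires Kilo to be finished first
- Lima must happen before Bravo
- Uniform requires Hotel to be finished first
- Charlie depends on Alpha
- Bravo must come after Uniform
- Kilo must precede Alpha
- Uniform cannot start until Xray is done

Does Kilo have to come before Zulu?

Chaining the stated constraints: Kilo → Alpha → Charlie → Zulu.
That forces Kilo before Zulu in every valid schedule.

Yes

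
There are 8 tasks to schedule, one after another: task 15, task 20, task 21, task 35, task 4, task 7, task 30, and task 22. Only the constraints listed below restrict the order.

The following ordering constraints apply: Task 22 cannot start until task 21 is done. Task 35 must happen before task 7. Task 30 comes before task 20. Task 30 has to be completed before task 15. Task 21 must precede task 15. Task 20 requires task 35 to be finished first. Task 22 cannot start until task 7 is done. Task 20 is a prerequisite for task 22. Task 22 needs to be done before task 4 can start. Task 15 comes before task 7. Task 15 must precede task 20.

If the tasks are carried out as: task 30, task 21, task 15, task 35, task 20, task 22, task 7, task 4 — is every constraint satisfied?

No

Here task 7 comes after task 22.
Since task 7 is required before task 22, the ordering is invalid.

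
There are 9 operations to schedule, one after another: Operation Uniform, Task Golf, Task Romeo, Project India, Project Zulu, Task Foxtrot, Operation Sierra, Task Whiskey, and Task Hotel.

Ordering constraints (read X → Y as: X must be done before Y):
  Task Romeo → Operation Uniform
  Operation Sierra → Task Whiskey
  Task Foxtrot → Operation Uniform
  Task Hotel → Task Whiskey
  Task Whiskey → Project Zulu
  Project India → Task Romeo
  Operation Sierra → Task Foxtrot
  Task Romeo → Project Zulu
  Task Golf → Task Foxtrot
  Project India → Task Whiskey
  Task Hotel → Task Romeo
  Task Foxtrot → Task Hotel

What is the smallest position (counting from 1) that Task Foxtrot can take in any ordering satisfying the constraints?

3

Working backwards through the constraints from Task Foxtrot, its full set of required predecessors is Task Golf, Operation Sierra — 2 of them.
So at minimum 2 operations come before Task Foxtrot, putting Task Foxtrot no earlier than position 3. That position is achievable by scheduling exactly those predecessors first.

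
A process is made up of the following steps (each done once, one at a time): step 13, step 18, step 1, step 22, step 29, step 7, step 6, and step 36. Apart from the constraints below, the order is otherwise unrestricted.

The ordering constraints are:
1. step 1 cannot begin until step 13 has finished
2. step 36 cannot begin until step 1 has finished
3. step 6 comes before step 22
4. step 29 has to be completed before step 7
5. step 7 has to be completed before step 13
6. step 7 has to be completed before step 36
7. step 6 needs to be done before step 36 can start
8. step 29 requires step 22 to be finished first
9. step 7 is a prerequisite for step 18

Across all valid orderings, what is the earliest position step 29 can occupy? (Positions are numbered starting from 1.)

3

Working backwards through the constraints from step 29, its full set of required predecessors is step 22, step 6 — 2 of them.
So at minimum 2 steps come before step 29, putting step 29 no earlier than position 3. That position is achievable by scheduling exactly those predecessors first.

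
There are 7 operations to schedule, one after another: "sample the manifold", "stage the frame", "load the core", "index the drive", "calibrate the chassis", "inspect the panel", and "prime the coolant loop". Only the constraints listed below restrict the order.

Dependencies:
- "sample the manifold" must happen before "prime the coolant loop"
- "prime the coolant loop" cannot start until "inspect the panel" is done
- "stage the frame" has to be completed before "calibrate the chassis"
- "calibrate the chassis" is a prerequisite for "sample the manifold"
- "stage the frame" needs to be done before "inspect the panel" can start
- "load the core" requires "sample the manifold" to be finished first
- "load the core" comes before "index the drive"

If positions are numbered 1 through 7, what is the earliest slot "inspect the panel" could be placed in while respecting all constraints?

Working backwards through the constraints from "inspect the panel", its only required predecessor is "stage the frame".
With 1 mandatory predecessor, the earliest "inspect the panel" can sit is position 1+1 = 2, and placing just that one first achieves it.

2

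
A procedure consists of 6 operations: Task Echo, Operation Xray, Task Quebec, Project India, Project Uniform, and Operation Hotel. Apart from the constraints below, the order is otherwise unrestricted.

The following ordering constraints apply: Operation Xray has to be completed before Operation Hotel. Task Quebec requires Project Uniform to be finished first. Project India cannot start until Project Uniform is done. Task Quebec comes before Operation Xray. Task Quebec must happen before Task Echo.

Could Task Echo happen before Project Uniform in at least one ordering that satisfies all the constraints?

No

There is a dependency chain Project Uniform → Task Quebec → Task Echo, so Task Echo always comes after Project Uniform.
So no valid ordering can have Task Echo before Project Uniform.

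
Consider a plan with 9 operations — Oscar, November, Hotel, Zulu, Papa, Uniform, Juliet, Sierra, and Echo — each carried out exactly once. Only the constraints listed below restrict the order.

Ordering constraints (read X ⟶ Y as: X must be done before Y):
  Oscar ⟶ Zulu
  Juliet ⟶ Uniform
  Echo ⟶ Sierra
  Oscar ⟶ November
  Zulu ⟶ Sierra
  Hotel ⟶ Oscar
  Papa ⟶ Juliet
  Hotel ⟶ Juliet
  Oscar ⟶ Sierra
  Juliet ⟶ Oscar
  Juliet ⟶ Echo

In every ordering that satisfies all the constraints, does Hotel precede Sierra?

Yes

Following the dependencies: Hotel → Oscar → Sierra.
So Hotel must precede Sierra in any valid ordering.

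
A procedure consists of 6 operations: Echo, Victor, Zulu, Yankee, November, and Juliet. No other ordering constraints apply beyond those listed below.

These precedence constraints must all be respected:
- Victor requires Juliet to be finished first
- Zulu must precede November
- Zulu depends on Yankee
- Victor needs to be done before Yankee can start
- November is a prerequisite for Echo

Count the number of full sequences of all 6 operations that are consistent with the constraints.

1

Only Juliet has no prerequisites, so it must go first.
Every operation is then forced in turn, so only 1 complete ordering is consistent with the constraints.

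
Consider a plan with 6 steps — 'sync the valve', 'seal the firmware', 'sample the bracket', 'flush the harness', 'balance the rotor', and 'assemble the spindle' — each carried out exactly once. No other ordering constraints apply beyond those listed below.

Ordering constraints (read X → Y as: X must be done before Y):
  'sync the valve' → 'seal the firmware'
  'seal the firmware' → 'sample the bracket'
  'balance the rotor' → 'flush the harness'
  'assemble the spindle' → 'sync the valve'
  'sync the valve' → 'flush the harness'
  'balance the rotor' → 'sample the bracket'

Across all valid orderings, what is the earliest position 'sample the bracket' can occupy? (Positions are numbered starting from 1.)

The steps that are forced before 'sample the bracket', directly or transitively, are 'sync the valve', 'seal the firmware', 'balance the rotor', 'assemble the spindle'. That's 4 steps.
So at minimum 4 steps come before 'sample the bracket', putting 'sample the bracket' no earlier than position 5. That position is achievable by scheduling exactly those predecessors first.

5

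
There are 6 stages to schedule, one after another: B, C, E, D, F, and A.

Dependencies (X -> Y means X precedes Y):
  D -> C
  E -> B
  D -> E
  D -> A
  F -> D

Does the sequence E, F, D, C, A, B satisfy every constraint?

In the proposed order, E appears before D.
But one of the constraints requires D before E, so this ordering violates it.

No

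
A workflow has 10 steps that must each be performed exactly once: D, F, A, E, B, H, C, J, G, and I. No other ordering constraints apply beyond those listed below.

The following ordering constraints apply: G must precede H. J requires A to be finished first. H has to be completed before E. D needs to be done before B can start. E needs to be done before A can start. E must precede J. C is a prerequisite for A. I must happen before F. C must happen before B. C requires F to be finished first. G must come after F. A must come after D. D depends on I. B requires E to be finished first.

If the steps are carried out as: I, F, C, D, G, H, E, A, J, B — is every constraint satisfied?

Yes

Going through the constraints one by one, each required predecessor appears earlier in the sequence than its dependent — e.g. C (position 3) is before B (position 10), as required.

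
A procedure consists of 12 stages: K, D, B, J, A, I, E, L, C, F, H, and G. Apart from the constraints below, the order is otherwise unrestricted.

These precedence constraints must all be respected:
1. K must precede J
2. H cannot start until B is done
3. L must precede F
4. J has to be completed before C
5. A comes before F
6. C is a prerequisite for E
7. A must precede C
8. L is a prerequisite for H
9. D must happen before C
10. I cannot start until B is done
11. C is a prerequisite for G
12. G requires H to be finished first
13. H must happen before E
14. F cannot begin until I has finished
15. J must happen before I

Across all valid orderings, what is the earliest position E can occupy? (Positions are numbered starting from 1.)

9

The stages that are forced before E, directly or transitively, are K, D, B, J, A, L, C, H. That's 8 stages.
With 8 mandatory predecessors, the earliest E can sit is position 8+1 = 9, and placing just those 8 first achieves it.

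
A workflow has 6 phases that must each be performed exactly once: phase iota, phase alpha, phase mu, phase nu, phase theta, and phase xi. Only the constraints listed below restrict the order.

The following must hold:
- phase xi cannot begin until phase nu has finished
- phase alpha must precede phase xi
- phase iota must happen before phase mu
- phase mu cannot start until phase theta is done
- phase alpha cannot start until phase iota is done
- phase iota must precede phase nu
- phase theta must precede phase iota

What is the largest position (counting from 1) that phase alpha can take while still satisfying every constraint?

5

Following the constraints forward from phase alpha, its only required successor is phase xi.
So at least 1 phase follows phase alpha, putting phase alpha no later than position 5. That position is achievable by scheduling everything else first.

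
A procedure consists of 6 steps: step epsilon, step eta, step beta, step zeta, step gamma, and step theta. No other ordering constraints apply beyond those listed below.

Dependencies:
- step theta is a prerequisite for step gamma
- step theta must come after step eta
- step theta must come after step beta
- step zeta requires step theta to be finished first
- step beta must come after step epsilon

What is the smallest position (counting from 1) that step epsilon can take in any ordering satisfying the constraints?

No constraint forces any other step before step epsilon, so it can be placed first.

1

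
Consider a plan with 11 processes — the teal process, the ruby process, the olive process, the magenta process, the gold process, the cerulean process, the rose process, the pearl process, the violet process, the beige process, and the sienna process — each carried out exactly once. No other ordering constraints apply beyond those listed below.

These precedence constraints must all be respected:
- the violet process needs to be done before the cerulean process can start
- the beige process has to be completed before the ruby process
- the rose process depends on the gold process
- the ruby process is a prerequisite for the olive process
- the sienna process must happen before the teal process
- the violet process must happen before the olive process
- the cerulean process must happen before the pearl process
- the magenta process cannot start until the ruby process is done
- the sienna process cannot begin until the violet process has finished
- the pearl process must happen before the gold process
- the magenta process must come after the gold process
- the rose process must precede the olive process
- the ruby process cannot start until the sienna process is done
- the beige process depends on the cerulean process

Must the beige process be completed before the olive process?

Chaining the stated constraints: the beige process → the ruby process → the olive process.
So the beige process must precede the olive process in any valid ordering.

Yes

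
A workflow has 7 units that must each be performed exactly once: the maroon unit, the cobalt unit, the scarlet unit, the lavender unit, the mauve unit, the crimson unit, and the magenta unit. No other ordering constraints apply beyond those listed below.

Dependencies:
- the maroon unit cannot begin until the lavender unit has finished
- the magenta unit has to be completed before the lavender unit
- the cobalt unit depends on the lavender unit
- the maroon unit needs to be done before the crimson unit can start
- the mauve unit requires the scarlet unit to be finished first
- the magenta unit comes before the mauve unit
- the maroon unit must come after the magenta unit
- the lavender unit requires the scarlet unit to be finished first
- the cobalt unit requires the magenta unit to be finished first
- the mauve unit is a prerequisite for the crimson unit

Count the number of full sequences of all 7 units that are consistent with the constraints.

22

The units with no prerequisites are the scarlet unit, the magenta unit; any of them can be placed first.
Enumerating by repeatedly choosing an available unit (one whose prerequisites are all placed) gives 22 distinct complete orderings.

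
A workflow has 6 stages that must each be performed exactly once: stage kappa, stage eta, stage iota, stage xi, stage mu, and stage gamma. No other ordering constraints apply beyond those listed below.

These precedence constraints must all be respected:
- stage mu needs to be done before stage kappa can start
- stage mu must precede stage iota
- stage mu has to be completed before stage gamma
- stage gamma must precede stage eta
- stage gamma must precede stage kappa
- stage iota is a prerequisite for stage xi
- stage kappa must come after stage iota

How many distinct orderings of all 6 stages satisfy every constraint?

Only stage mu has no prerequisites, so it must go first.
Systematically extending each partial ordering one stage at a time and counting, there are 16 complete orderings.

16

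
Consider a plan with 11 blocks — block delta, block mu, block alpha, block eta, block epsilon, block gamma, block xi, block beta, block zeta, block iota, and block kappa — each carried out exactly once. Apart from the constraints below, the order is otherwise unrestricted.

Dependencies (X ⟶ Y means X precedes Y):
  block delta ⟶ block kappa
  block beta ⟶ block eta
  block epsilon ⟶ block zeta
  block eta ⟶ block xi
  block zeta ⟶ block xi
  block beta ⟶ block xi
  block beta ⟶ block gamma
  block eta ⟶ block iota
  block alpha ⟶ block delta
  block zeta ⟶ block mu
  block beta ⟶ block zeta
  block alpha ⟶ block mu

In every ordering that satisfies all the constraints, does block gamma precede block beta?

In fact the dependencies run the other way: block beta → block gamma.
So block gamma never precedes block beta.

No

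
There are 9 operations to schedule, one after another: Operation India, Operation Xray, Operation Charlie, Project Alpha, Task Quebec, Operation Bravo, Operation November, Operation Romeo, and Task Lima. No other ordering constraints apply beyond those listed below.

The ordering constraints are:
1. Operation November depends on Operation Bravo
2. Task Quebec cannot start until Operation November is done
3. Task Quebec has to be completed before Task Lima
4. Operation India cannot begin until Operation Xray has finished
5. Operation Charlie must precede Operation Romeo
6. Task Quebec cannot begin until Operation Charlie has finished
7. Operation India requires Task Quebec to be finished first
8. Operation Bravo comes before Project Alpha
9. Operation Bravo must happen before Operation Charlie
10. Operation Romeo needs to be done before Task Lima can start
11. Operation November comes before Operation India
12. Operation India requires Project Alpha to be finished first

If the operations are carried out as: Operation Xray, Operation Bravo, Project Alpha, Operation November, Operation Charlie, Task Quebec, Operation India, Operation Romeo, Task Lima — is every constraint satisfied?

Checking each listed constraint against this order: for instance, Operation Xray is in position 1 and Operation India in position 7, so that constraint holds — and the remaining constraints check out the same way.

Yes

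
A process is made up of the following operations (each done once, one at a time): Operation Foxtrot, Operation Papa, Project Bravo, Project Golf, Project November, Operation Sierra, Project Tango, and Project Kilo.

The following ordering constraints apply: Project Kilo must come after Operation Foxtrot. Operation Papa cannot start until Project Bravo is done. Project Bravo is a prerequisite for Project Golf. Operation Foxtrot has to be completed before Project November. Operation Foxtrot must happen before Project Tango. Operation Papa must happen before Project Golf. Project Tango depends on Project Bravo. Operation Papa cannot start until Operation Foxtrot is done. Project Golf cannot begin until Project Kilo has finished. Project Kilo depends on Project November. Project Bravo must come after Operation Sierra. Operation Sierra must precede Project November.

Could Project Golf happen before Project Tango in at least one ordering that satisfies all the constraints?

Yes

No chain of constraints runs from Project Tango to Project Golf, so Project Tango is not required to come first.
That means at least one valid schedule has Project Golf before Project Tango.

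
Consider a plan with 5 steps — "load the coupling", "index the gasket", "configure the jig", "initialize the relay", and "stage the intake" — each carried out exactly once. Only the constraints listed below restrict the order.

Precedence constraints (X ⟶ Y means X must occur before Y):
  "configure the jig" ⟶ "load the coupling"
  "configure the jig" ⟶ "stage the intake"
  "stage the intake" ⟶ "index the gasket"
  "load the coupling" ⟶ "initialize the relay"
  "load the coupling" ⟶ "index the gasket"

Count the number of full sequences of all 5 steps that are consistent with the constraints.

5

"configure the jig" is the only step with nothing required before it, so every ordering starts there.
Enumerating by repeatedly choosing an available step (one whose prerequisites are all placed) gives 5 distinct complete orderings.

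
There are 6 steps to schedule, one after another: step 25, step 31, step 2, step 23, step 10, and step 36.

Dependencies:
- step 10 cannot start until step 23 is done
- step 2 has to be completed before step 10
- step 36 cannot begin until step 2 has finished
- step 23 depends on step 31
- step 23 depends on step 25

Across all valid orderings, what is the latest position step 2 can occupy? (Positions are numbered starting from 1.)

4

The steps that are forced after step 2, directly or by a chain of constraints, are step 10, step 36. That's 2 steps.
So at least 2 steps follow step 2, putting step 2 no later than position 4. That position is achievable by scheduling everything else first.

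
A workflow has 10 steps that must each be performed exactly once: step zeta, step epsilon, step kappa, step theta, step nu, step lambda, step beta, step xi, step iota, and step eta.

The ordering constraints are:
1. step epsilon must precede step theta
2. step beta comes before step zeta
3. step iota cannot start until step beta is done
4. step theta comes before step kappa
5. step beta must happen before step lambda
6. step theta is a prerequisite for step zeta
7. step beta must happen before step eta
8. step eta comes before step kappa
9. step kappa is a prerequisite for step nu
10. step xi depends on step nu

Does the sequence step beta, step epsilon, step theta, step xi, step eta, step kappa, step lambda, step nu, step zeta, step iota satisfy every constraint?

No

In the proposed order, step xi appears before step nu.
Since step nu is required before step xi, the ordering is invalid.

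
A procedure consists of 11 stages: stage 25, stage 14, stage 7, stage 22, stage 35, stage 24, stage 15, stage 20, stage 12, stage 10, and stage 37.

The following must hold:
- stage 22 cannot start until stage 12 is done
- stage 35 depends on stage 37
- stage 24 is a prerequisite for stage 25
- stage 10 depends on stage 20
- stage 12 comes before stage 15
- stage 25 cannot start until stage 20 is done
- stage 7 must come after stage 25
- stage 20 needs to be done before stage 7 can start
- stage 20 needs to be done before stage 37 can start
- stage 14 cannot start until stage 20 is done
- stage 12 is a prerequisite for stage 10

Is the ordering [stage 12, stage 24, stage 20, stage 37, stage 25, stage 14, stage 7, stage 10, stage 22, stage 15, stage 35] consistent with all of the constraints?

Checking each listed constraint against this order: for instance, stage 12 is in position 1 and stage 15 in position 10, so that constraint holds — and the remaining constraints check out the same way.

Yes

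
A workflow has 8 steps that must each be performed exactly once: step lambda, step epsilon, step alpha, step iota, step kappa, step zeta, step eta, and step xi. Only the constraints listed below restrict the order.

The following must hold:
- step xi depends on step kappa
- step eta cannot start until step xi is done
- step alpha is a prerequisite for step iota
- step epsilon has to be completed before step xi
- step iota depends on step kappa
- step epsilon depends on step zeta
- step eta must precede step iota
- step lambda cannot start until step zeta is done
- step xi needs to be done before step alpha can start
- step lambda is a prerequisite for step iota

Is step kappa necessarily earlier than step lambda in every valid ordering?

Nothing in the constraints links step kappa and step lambda; they are unordered relative to each other.
There exist valid orderings with step lambda before step kappa, so step kappa is not required to come first.

No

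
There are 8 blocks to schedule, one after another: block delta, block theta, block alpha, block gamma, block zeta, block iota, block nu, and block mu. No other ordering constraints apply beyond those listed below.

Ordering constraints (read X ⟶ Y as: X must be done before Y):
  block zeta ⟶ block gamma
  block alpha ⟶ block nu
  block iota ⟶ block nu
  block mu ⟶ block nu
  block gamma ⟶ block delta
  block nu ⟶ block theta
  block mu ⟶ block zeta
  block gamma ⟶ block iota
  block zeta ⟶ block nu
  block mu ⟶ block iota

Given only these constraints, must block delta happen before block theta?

Block delta and block theta are not related by any chain of constraints.
There exist valid orderings with block theta before block delta, so block delta is not required to come first.

No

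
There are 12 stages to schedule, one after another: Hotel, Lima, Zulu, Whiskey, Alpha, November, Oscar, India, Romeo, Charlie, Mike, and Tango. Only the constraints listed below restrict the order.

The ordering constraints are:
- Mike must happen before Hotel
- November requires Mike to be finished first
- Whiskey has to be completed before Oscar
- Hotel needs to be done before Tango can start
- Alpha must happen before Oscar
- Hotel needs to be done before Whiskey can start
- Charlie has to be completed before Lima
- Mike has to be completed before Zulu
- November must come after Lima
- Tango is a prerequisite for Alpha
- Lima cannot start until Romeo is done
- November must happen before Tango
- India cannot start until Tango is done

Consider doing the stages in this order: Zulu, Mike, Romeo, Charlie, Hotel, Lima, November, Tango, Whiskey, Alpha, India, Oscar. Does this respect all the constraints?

No

The sequence places Zulu ahead of Mike.
Since Mike is required before Zulu, the ordering is invalid.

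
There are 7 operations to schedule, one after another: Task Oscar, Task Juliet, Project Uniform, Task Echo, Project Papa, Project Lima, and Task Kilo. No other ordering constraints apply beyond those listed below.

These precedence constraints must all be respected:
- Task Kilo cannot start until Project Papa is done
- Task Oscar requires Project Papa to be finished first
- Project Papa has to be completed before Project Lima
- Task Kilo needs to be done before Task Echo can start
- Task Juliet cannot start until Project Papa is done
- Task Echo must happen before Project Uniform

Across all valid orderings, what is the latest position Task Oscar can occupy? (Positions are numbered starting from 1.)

Task Oscar has no required successors, so nothing stops it from going last (position 7).

7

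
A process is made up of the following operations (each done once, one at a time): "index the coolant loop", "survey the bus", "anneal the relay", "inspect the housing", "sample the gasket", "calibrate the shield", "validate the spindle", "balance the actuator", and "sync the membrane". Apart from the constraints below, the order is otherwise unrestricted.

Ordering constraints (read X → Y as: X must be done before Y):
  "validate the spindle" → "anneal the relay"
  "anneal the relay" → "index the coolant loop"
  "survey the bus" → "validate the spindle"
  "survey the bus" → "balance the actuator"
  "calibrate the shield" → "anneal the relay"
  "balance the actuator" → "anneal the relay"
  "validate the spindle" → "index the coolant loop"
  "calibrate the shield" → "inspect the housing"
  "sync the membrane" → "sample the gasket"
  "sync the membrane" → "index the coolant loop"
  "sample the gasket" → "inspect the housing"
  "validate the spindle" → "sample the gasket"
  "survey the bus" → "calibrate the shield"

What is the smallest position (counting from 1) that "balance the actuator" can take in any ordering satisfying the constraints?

2

The only operation forced before "balance the actuator" (directly or transitively) is "survey the bus".
So at minimum 1 operation comes before "balance the actuator", putting "balance the actuator" no earlier than position 2. That position is achievable by scheduling exactly that predecessor first.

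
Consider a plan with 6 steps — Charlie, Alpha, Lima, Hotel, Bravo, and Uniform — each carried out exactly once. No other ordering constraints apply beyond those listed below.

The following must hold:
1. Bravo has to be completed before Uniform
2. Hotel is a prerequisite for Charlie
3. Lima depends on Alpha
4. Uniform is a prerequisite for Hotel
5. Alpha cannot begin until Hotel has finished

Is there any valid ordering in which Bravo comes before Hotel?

Yes

Bravo is actually forced before Hotel by the constraints, so certainly some valid ordering has Bravo first.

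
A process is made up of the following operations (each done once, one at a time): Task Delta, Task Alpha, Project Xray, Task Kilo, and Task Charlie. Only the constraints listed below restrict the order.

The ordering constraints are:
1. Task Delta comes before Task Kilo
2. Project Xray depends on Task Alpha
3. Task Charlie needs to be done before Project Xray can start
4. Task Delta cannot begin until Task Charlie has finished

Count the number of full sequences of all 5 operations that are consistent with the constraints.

2 operations have no prerequisites (Task Alpha, Task Charlie), so any of them could come first.
Enumerating by repeatedly choosing an available operation (one whose prerequisites are all placed) gives 9 distinct complete orderings.

9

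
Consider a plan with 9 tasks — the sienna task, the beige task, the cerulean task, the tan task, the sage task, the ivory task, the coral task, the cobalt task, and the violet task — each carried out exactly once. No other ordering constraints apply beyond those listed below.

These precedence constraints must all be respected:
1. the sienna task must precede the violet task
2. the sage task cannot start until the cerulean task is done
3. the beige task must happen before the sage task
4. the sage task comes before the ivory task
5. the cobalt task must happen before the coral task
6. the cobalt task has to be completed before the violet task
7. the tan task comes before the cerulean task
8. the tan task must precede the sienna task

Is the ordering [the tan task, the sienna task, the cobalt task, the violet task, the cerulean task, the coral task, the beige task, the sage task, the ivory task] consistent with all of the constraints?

Every stated constraint is respected: the tan task sits at position 1, ahead of the cerulean task at position 5, and each of the other listed pairs likewise has the predecessor earlier in the sequence.

Yes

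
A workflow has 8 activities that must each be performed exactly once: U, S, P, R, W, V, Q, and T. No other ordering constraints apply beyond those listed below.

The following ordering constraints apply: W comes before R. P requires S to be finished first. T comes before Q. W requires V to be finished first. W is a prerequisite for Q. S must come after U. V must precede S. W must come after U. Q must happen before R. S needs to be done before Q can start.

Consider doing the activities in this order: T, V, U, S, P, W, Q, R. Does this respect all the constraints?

Going through the constraints one by one, each required predecessor appears earlier in the sequence than its dependent — e.g. T (position 1) is before Q (position 7), as required.

Yes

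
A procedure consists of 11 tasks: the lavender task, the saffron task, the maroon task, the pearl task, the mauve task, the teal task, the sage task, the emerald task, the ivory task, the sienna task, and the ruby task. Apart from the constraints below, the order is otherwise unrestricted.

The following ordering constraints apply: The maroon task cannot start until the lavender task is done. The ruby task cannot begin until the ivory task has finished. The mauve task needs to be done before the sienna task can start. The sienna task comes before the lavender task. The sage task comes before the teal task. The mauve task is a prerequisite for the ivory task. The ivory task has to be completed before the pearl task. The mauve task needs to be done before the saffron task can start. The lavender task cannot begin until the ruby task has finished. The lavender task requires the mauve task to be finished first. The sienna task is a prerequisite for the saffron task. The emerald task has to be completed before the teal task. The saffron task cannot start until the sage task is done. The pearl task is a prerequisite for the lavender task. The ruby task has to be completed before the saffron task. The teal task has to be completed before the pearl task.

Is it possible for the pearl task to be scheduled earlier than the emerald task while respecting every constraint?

Following the emerald task → the teal task → the pearl task, the emerald task must precede the pearl task in every valid ordering.
So no valid ordering can have the pearl task before the emerald task.

No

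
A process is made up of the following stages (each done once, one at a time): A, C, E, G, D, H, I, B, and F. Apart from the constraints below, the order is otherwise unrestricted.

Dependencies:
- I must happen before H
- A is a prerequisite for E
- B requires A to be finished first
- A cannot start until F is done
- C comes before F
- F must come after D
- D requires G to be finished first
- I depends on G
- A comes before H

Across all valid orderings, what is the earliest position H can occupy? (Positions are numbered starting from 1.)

The stages that are forced before H, directly or transitively, are A, C, G, D, I, F. That's 6 stages.
With 6 mandatory predecessors, the earliest H can sit is position 6+1 = 7, and placing just those 6 first achieves it.

7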